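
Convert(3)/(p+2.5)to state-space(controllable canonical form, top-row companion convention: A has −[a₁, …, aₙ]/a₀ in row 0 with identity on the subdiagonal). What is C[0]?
Reachable canonical form: C = numerator coefficients (right-aligned, zero-padded to length n).
num = 3, C = [[3]].
C[0] = 3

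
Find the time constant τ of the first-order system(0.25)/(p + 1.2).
First-order system: τ = -1/pole. Pole = -1.2. τ = -1/(-1.2) = 0.8333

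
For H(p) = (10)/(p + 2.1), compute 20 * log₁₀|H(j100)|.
Substitute p = j*100: H(j100) = 0.00209907 - 0.0999559j.
|H(j100)| = sqrt(Re² + Im²) = 0.09998.
20*log₁₀(0.09998) = -20.00 dB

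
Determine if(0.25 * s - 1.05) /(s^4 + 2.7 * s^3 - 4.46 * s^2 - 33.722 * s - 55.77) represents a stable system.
Denominator: s^4 + 2.7*s^3 - 4.46*s^2 - 33.722*s - 55.77 = (s - 3.3)(s + 2.6)(s^2 + 3.4*s + 6.5). Poles: -1.7 + 1.9j, -1.7 - 1.9j, -2.6, 3.3. All Re(p)<0: No (unstable)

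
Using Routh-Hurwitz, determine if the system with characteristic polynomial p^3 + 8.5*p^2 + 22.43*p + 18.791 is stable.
Routh array:
p^3: [1, 22.43]; p^2: [8.5, 18.791]; p^1: [20.2193]; p^0: [18.791]
First column: [1, 8.5, 20.2193, 18.791]. Sign changes = 0.
Yes, stable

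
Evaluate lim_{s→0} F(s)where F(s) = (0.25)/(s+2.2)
DC gain = F(0) = num(0)/den(0) = 0.25/2.2 = 0.1136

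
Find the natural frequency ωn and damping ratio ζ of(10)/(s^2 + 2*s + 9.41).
Underdamped: complex pole -1 + 2.9j. ωn = |pole| = 3.068, ζ = -Re(pole)/ωn = 0.326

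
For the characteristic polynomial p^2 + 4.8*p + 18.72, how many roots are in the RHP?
Poles: -2.4 + 3.6j, -2.4 - 3.6j. RHP poles (Re>0): 0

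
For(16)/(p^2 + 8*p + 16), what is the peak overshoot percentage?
Standard form: ωn²/(p²+2ζωn·p+ωn²) → ωn = 4, ζ = 1.
ζ ≥ 1, so the response is non-oscillatory: peak overshoot = 0%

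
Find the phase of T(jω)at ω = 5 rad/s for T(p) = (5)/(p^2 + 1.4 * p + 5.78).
Substitute p = j*5: T(j5) = -0.22968 - 0.0836503j.
∠T(j5) = atan2(Im, Re) = atan2(-0.0836503, -0.22968) = -159.99°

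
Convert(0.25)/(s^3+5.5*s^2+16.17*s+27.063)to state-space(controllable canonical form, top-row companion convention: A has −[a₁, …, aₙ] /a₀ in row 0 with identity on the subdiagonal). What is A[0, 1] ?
Reachable canonical form for den = s^3 + 5.5*s^2 + 16.17*s + 27.063: top row of A = -[a₁,a₂,...,aₙ]/a₀, ones on the subdiagonal, zeros elsewhere.
A = [[-5.5, -16.17, -27.063], [1, 0, 0], [0, 1, 0]].
A[0,1] = -16.17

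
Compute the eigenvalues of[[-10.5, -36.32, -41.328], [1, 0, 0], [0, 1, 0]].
Eigenvalues solve det(λI - A) = 0.
Characteristic polynomial: λ^3 + 10.5*λ^2 + 36.32*λ + 41.328 = 0.
Factor: (λ + 4.1)(λ + 3.6)(λ + 2.8) = 0.
Roots: -2.8, -3.6, -4.1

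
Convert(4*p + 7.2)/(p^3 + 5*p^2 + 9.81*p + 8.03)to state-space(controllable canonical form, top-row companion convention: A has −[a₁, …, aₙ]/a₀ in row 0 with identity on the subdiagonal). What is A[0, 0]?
Reachable canonical form for den = p^3 + 5*p^2 + 9.81*p + 8.03: top row of A = -[a₁,a₂,...,aₙ]/a₀, ones on the subdiagonal, zeros elsewhere.
A = [[-5, -9.81, -8.03], [1, 0, 0], [0, 1, 0]].
A[0,0] = -5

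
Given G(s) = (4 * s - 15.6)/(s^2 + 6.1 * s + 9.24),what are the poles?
Set denominator = 0: s^2 + 6.1*s + 9.24 = (s + 2.8)(s + 3.3) = 0 → Poles: -2.8, -3.3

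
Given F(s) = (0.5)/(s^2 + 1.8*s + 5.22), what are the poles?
Set denominator = 0: s^2 + 1.8*s + 5.22 = 0 → Poles: -0.9 + 2.1j, -0.9 - 2.1j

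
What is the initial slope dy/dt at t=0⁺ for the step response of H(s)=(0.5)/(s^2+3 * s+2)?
IVT: y'(0⁺) = lim_{s→∞} s²·Y(s) = lim_{s→∞} s·H(s).
deg(num) = 0, deg(den) = 2, relative degree = 2 ≥ 2, so s·H(s) → 0. Initial slope = 0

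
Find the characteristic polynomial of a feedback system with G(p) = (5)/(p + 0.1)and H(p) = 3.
Characteristic poly = G_den * H_den + G_num * H_num = (p + 0.1) + (15) = p + 15.1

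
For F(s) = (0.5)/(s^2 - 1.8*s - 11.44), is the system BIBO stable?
Denominator: s^2 - 1.8*s - 11.44 = (s - 4.4)(s + 2.6). Poles: -2.6, 4.4. All Re(p)<0: No (unstable)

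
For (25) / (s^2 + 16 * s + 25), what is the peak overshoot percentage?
Standard form: ωn²/(s²+2ζωn·s+ωn²) → ωn = 5, ζ = 1.6.
ζ ≥ 1, so the response is non-oscillatory: peak overshoot = 0%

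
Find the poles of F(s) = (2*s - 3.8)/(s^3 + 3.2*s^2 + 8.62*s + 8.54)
Set denominator = 0: s^3 + 3.2*s^2 + 8.62*s + 8.54 = (s + 1.4)(s^2 + 1.8*s + 6.1) = 0 → Poles: -0.9 + 2.3j, -0.9 - 2.3j, -1.4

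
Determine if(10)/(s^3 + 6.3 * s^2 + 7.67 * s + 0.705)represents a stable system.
Denominator: s^3 + 6.3*s^2 + 7.67*s + 0.705 = (s + 4.7)(s + 1.5)(s + 0.1). Poles: -0.1, -1.5, -4.7. All Re(p)<0: Yes (stable)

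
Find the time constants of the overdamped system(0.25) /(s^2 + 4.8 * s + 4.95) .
Overdamped: real poles at -3.3, -1.5. τ = -1/pole → τ₁ = 0.303, τ₂ = 0.6667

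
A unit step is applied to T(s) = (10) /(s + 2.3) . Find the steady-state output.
FVT: lim_{t→∞} y(t) = lim_{s→0} s*Y(s) where Y(s) = T(s)/s.
= lim_{s→0} T(s) = T(0) = num(0)/den(0) = 10/2.3 = 4.348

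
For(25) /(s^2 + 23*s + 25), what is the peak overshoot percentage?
Standard form: ωn²/(s²+2ζωn·s+ωn²) → ωn = 5, ζ = 2.3.
ζ ≥ 1, so the response is non-oscillatory: peak overshoot = 0%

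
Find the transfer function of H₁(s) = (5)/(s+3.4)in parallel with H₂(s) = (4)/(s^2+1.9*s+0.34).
Parallel: H = H₁ + H₂ = (n₁·d₂ + n₂·d₁)/(d₁·d₂).
n₁·d₂ = 5*s^2 + 9.5*s + 1.7. n₂·d₁ = 4*s + 13.6. Sum = 5*s^2 + 13.5*s + 15.3. d₁·d₂ = s^3 + 5.3*s^2 + 6.8*s + 1.156.
H(s) = (5*s^2 + 13.5*s + 15.3)/(s^3 + 5.3*s^2 + 6.8*s + 1.156)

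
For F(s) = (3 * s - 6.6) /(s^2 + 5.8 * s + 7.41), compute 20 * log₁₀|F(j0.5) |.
Substitute s = j*0.5: F(j0.5) = -0.718987 + 0.500707j.
|F(j0.5)| = sqrt(Re² + Im²) = 0.8762.
20*log₁₀(0.8762) = -1.15 dB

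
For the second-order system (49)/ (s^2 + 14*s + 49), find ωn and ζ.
Standard form: ωn²/(s²+2ζωn·s+ωn²).
const=49=ωn² → ωn=7, s coeff=14=2ζωn → ζ=1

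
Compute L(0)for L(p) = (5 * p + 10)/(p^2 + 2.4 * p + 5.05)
DC gain = L(0) = num(0)/den(0) = 10/5.05 = 1.98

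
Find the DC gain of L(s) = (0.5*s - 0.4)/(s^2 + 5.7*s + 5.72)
DC gain = L(0) = num(0)/den(0) = -0.4/5.72 = -0.06993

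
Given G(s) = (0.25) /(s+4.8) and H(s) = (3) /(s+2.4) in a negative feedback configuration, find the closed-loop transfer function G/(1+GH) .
Closed-loop T = G/(1+GH).
Numerator: G_num * H_den = 0.25*s + 0.6.
Denominator: G_den * H_den + G_num * H_num = (s^2 + 7.2*s + 11.52) + (0.75) = s^2 + 7.2*s + 12.27.
T(s) = (0.25*s + 0.6)/(s^2 + 7.2*s + 12.27)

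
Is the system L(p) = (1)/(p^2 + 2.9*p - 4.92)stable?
Denominator: p^2 + 2.9*p - 4.92 = (p - 1.2)(p + 4.1). Poles: -4.1, 1.2. All Re(p)<0: No (unstable)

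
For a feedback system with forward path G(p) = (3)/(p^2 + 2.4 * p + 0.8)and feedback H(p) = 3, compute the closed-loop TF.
Closed-loop T = G/(1+GH).
Numerator: G_num * H_den = 3.
Denominator: G_den * H_den + G_num * H_num = (p^2 + 2.4*p + 0.8) + (9) = p^2 + 2.4*p + 9.8.
T(p) = (3)/(p^2 + 2.4*p + 9.8)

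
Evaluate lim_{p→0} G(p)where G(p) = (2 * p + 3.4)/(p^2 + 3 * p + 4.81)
DC gain = G(0) = num(0)/den(0) = 3.4/4.81 = 0.7069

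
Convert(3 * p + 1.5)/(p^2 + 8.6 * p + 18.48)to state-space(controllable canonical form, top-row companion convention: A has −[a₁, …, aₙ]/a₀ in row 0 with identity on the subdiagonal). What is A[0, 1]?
Reachable canonical form for den = p^2 + 8.6*p + 18.48: top row of A = -[a₁,a₂,...,aₙ]/a₀, ones on the subdiagonal, zeros elsewhere.
A = [[-8.6, -18.48], [1, 0]].
A[0,1] = -18.48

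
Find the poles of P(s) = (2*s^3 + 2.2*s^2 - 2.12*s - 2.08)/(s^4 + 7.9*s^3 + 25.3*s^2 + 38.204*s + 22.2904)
Set denominator = 0: s^4 + 7.9*s^3 + 25.3*s^2 + 38.204*s + 22.2904 = (s + 1.7)(s + 2.2)(s^2 + 4*s + 5.96) = 0 → Poles: -1.7, -2 + 1.4j, -2 - 1.4j, -2.2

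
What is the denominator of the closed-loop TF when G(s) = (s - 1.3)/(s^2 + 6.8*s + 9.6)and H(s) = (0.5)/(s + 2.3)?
Characteristic poly = G_den * H_den + G_num * H_num = (s^3 + 9.1*s^2 + 25.24*s + 22.08) + (0.5*s - 0.65) = s^3 + 9.1*s^2 + 25.74*s + 21.43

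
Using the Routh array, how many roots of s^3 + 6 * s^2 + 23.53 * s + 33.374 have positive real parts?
Routh array:
s^3: [1, 23.53]; s^2: [6, 33.374]; s^1: [17.9677]; s^0: [33.374]
First column: [1, 6, 17.9677, 33.374]. Sign changes = RHP roots = 0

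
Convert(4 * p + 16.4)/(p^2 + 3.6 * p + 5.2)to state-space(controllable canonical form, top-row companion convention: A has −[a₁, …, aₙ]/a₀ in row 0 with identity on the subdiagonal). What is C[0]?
Reachable canonical form: C = numerator coefficients (right-aligned, zero-padded to length n).
num = 4*p + 16.4, C = [[4, 16.4]].
C[0] = 4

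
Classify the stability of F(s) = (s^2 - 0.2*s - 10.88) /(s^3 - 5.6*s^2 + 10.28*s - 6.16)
Denominator: s^3 - 5.6*s^2 + 10.28*s - 6.16 = (s - 1.4)(s - 2.2)(s - 2). Poles: 1.4, 2, 2.2. Unstable (3 pole(s) in RHP)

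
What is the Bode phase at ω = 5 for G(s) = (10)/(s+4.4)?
Substitute s = j*5: G(j5) = 0.991885 - 1.12714j.
∠G(j5) = atan2(Im, Re) = atan2(-1.12714, 0.991885) = -48.65°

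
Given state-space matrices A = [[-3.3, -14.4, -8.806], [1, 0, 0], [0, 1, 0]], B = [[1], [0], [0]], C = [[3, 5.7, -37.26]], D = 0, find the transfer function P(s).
P(s) = C(sI - A)⁻¹B + D.
Characteristic polynomial det(sI - A) = s^3 + 3.3*s^2 + 14.4*s + 8.806.
Numerator from C·adj(sI-A)·B + D·det(sI-A) = 3*s^2 + 5.7*s - 37.26.
P(s) = (3*s^2 + 5.7*s - 37.26)/(s^3 + 3.3*s^2 + 14.4*s + 8.806)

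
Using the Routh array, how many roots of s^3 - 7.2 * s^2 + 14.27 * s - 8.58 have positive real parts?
Routh array:
s^3: [1, 14.27]; s^2: [-7.2, -8.58]; s^1: [13.0783]; s^0: [-8.58]
First column: [1, -7.2, 13.0783, -8.58]. Sign changes = RHP roots = 3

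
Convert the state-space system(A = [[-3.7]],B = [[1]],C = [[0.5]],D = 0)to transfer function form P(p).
P(p) = C(pI - A)⁻¹B + D.
Characteristic polynomial det(pI - A) = p + 3.7.
Numerator from C·adj(pI-A)·B + D·det(pI-A) = 0.5.
P(p) = (0.5)/(p + 3.7)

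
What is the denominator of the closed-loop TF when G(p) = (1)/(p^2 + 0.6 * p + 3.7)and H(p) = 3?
Characteristic poly = G_den * H_den + G_num * H_num = (p^2 + 0.6*p + 3.7) + (3) = p^2 + 0.6*p + 6.7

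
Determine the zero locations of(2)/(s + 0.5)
Numerator is a nonzero constant (2) → Zeros: none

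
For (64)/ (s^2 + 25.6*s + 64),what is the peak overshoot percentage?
Standard form: ωn²/(s²+2ζωn·s+ωn²) → ωn = 8, ζ = 1.6.
ζ ≥ 1, so the response is non-oscillatory: peak overshoot = 0%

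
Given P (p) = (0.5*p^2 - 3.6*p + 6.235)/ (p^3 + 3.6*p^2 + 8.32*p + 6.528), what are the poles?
Set denominator = 0: p^3 + 3.6*p^2 + 8.32*p + 6.528 = (p + 1.2)(p^2 + 2.4*p + 5.44) = 0 → Poles: -1.2, -1.2 + 2j, -1.2 - 2j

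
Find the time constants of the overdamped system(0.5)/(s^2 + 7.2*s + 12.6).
Overdamped: real poles at -4.2, -3. τ = -1/pole → τ₁ = 0.2381, τ₂ = 0.3333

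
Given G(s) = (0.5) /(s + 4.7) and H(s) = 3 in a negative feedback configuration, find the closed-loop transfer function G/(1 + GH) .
Closed-loop T = G/(1+GH).
Numerator: G_num * H_den = 0.5.
Denominator: G_den * H_den + G_num * H_num = (s + 4.7) + (1.5) = s + 6.2.
T(s) = (0.5)/(s + 6.2)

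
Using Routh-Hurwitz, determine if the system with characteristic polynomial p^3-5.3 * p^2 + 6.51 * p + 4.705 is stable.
Routh array:
p^3: [1, 6.51]; p^2: [-5.3, 4.705]; p^1: [7.39774]; p^0: [4.705]
First column: [1, -5.3, 7.39774, 4.705]. Sign changes = 2.
No, unstable (2 RHP root(s))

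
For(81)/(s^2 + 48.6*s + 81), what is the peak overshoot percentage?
Standard form: ωn²/(s²+2ζωn·s+ωn²) → ωn = 9, ζ = 2.7.
ζ ≥ 1, so the response is non-oscillatory: peak overshoot = 0%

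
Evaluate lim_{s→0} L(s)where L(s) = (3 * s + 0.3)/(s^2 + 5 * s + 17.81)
DC gain = L(0) = num(0)/den(0) = 0.3/17.81 = 0.01684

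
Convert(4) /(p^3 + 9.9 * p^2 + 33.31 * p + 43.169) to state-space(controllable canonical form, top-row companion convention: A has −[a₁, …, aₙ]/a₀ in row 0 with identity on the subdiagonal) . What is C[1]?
Reachable canonical form: C = numerator coefficients (right-aligned, zero-padded to length n).
num = 4, C = [[0, 0, 4]].
C[1] = 0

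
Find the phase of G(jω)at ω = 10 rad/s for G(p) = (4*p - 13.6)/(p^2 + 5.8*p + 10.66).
Substitute p = j*10: G(j10) = 0.311576 - 0.245451j.
∠G(j10) = atan2(Im, Re) = atan2(-0.245451, 0.311576) = -38.23°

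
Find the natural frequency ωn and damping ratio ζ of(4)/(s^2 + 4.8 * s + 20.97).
Underdamped: complex pole -2.4 + 3.9j. ωn = |pole| = 4.579, ζ = -Re(pole)/ωn = 0.5241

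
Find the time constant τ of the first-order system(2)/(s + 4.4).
First-order system: τ = -1/pole. Pole = -4.4. τ = -1/(-4.4) = 0.2273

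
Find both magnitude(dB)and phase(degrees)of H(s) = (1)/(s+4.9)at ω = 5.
Substitute s = j*5: H(j5) = 0.0999796 - 0.10202j.
|H| = 20*log₁₀(sqrt(Re²+Im²)) = -16.90 dB.
∠H = atan2(Im, Re) = -45.58°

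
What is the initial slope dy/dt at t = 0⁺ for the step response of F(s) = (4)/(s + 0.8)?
IVT: y'(0⁺) = lim_{s→∞} s²·Y(s) = lim_{s→∞} s·F(s).
deg(num) = 0, deg(den) = 1, relative degree = 1, so s·F(s) → (leading num)/(leading den) = 4/1 = 4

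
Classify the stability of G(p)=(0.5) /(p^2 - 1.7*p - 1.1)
Denominator: p^2 - 1.7*p - 1.1 = (p - 2.2)(p + 0.5). Poles: -0.5, 2.2. Unstable (1 pole(s) in RHP)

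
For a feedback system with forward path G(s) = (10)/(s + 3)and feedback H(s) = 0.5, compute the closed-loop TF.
Closed-loop T = G/(1+GH).
Numerator: G_num * H_den = 10.
Denominator: G_den * H_den + G_num * H_num = (s + 3) + (5) = s + 8.
T(s) = (10)/(s + 8)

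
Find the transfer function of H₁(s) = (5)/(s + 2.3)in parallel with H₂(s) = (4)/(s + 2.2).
Parallel: H = H₁ + H₂ = (n₁·d₂ + n₂·d₁)/(d₁·d₂).
n₁·d₂ = 5*s + 11. n₂·d₁ = 4*s + 9.2. Sum = 9*s + 20.2. d₁·d₂ = s^2 + 4.5*s + 5.06.
H(s) = (9*s + 20.2)/(s^2 + 4.5*s + 5.06)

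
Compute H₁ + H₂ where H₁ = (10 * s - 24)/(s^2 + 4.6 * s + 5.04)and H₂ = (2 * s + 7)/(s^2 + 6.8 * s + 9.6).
Parallel: H = H₁ + H₂ = (n₁·d₂ + n₂·d₁)/(d₁·d₂).
n₁·d₂ = 10*s^3 + 44*s^2 - 67.2*s - 230.4. n₂·d₁ = 2*s^3 + 16.2*s^2 + 42.28*s + 35.28. Sum = 12*s^3 + 60.2*s^2 - 24.92*s - 195.12. d₁·d₂ = s^4 + 11.4*s^3 + 45.92*s^2 + 78.432*s + 48.384.
H(s) = (12*s^3 + 60.2*s^2 - 24.92*s - 195.12)/(s^4 + 11.4*s^3 + 45.92*s^2 + 78.432*s + 48.384)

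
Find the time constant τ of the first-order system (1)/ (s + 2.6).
First-order system: τ = -1/pole. Pole = -2.6. τ = -1/(-2.6) = 0.3846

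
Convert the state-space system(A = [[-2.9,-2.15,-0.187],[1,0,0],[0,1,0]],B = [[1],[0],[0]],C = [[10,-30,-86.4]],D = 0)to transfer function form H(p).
H(p) = C(pI - A)⁻¹B + D.
Characteristic polynomial det(pI - A) = p^3 + 2.9*p^2 + 2.15*p + 0.187.
Numerator from C·adj(pI-A)·B + D·det(pI-A) = 10*p^2 - 30*p - 86.4.
H(p) = (10*p^2 - 30*p - 86.4)/(p^3 + 2.9*p^2 + 2.15*p + 0.187)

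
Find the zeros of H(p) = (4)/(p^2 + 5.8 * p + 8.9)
Numerator is a nonzero constant (4) → Zeros: none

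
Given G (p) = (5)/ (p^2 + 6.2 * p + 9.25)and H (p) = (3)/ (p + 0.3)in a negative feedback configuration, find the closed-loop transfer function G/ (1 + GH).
Closed-loop T = G/(1+GH).
Numerator: G_num * H_den = 5*p + 1.5.
Denominator: G_den * H_den + G_num * H_num = (p^3 + 6.5*p^2 + 11.11*p + 2.775) + (15) = p^3 + 6.5*p^2 + 11.11*p + 17.775.
T(p) = (5*p + 1.5)/(p^3 + 6.5*p^2 + 11.11*p + 17.775)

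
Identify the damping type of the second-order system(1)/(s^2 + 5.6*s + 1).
Standard form: ωn²/(s²+2ζωn·s+ωn²) gives ωn=1, ζ=2.8.
Overdamped (ζ = 2.8 > 1)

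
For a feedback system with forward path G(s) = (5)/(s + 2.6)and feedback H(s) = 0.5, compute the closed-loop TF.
Closed-loop T = G/(1+GH).
Numerator: G_num * H_den = 5.
Denominator: G_den * H_den + G_num * H_num = (s + 2.6) + (2.5) = s + 5.1.
T(s) = (5)/(s + 5.1)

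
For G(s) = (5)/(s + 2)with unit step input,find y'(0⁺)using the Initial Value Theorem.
IVT: y'(0⁺) = lim_{s→∞} s²·Y(s) = lim_{s→∞} s·G(s).
deg(num) = 0, deg(den) = 1, relative degree = 1, so s·G(s) → (leading num)/(leading den) = 5/1 = 5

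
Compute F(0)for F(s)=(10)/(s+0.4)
DC gain = F(0) = num(0)/den(0) = 10/0.4 = 25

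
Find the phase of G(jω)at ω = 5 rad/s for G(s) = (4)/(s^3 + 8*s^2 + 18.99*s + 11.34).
Substitute s = j*5: G(j5) = -0.0206776 + 0.00329355j.
∠G(j5) = atan2(Im, Re) = atan2(0.00329355, -0.0206776) = 170.95° (principal value).
Summing the individual angle contributions Σ∠(j5 − zᵢ) − Σ∠(j5 − pₖ) over the 0 zero(s) and 3 pole(s), each followed continuously from ω = 0 (DC phase referenced to (−180°, 180°]), gives -189.05°, i.e. the principal value - 360°. Continuous Bode phase = -189.05°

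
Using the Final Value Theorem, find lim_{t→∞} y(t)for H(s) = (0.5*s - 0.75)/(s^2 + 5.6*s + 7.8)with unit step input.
FVT: lim_{t→∞} y(t) = lim_{s→0} s*Y(s) where Y(s) = H(s)/s.
= lim_{s→0} H(s) = H(0) = num(0)/den(0) = -0.75/7.8 = -0.09615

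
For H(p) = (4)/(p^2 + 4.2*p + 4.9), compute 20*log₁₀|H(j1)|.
Substitute p = j*1: H(j1) = 0.474886 - 0.511416j.
|H(j1)| = sqrt(Re² + Im²) = 0.6979.
20*log₁₀(0.6979) = -3.12 dB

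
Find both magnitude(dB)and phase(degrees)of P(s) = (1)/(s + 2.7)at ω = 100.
Substitute s = j*100: P(j100) = 0.000269803 - 0.00999272j.
|P| = 20*log₁₀(sqrt(Re²+Im²)) = -40.00 dB.
∠P = atan2(Im, Re) = -88.45°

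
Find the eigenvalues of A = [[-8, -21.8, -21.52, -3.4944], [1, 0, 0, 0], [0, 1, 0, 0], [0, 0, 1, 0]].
Eigenvalues solve det(λI - A) = 0.
Characteristic polynomial: λ^4 + 8*λ^3 + 21.8*λ^2 + 21.52*λ + 3.4944 = 0.
Factor: (λ + 2.8)(λ + 0.2)(λ + 2.4)(λ + 2.6) = 0.
Roots: -0.2, -2.4, -2.6, -2.8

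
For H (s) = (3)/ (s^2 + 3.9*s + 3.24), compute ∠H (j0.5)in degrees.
Substitute s = j*0.5: H(j0.5) = 0.703938 - 0.45909j.
∠H(j0.5) = atan2(Im, Re) = atan2(-0.45909, 0.703938) = -33.11°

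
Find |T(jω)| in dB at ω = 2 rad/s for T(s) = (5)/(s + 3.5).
Substitute s = j*2: T(j2) = 1.07692 - 0.615385j.
|T(j2)| = sqrt(Re² + Im²) = 1.24.
20*log₁₀(1.24) = 1.87 dB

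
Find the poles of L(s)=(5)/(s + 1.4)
Set denominator = 0: s + 1.4 = 0 → Poles: -1.4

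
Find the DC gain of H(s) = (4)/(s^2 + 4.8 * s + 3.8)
DC gain = H(0) = num(0)/den(0) = 4/3.8 = 1.053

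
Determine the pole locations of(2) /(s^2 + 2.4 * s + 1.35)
Set denominator = 0: s^2 + 2.4*s + 1.35 = (s + 1.5)(s + 0.9) = 0 → Poles: -0.9, -1.5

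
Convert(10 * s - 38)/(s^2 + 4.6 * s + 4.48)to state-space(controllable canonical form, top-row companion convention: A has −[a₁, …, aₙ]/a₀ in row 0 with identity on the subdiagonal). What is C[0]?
Reachable canonical form: C = numerator coefficients (right-aligned, zero-padded to length n).
num = 10*s - 38, C = [[10, -38]].
C[0] = 10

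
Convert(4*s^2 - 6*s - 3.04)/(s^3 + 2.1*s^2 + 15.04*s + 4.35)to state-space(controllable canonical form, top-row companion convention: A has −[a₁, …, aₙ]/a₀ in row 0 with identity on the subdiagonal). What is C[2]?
Reachable canonical form: C = numerator coefficients (right-aligned, zero-padded to length n).
num = 4*s^2 - 6*s - 3.04, C = [[4, -6, -3.04]].
C[2] = -3.04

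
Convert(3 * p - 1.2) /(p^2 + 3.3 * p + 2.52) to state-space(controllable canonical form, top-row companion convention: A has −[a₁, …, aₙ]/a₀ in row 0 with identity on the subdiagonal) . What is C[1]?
Reachable canonical form: C = numerator coefficients (right-aligned, zero-padded to length n).
num = 3*p - 1.2, C = [[3, -1.2]].
C[1] = -1.2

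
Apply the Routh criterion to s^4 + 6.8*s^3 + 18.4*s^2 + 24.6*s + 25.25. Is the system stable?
Routh array:
s^4: [1, 18.4, 25.25]; s^3: [6.8, 24.6]; s^2: [14.7824, 25.25]; s^1: [12.9848]; s^0: [25.25]
First column: [1, 6.8, 14.7824, 12.9848, 25.25]. Sign changes = 0.
Yes, stable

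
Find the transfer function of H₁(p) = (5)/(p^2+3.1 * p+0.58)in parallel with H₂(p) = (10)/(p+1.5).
Parallel: H = H₁ + H₂ = (n₁·d₂ + n₂·d₁)/(d₁·d₂).
n₁·d₂ = 5*p + 7.5. n₂·d₁ = 10*p^2 + 31*p + 5.8. Sum = 10*p^2 + 36*p + 13.3. d₁·d₂ = p^3 + 4.6*p^2 + 5.23*p + 0.87.
H(p) = (10*p^2 + 36*p + 13.3)/(p^3 + 4.6*p^2 + 5.23*p + 0.87)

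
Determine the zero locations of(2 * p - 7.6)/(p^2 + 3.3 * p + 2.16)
Set numerator = 0: 2*p - 7.6 = 0 → Zeros: 3.8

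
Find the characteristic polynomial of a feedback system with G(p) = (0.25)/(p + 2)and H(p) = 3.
Characteristic poly = G_den * H_den + G_num * H_num = (p + 2) + (0.75) = p + 2.75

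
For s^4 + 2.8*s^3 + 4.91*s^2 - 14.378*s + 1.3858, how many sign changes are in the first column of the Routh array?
Routh array:
s^4: [1, 4.91, 1.3858]; s^3: [2.8, -14.378]; s^2: [10.045, 1.3858]; s^1: [-14.7643]; s^0: [1.3858]
First column: [1, 2.8, 10.045, -14.7643, 1.3858]. Sign changes = 2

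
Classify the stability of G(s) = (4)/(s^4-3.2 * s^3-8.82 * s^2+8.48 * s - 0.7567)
Denominator: s^4 - 3.2*s^3 - 8.82*s^2 + 8.48*s - 0.7567 = (s - 0.1)(s - 4.7)(s + 2.3)(s - 0.7). Poles: -2.3, 0.1, 0.7, 4.7. Unstable (3 pole(s) in RHP)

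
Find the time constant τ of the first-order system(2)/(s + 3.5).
First-order system: τ = -1/pole. Pole = -3.5. τ = -1/(-3.5) = 0.2857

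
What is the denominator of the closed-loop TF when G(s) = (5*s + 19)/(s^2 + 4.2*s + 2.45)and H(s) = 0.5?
Characteristic poly = G_den * H_den + G_num * H_num = (s^2 + 4.2*s + 2.45) + (2.5*s + 9.5) = s^2 + 6.7*s + 11.95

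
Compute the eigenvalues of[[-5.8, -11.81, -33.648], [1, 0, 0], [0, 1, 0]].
Eigenvalues solve det(λI - A) = 0.
Characteristic polynomial: λ^3 + 5.8*λ^2 + 11.81*λ + 33.648 = 0.
Factor: (λ + 4.8)(λ^2 + λ + 7.01) = 0.
Roots: -0.5 + 2.6j, -0.5 - 2.6j, -4.8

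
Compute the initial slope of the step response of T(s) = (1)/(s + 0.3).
IVT: y'(0⁺) = lim_{s→∞} s²·Y(s) = lim_{s→∞} s·T(s).
deg(num) = 0, deg(den) = 1, relative degree = 1, so s·T(s) → (leading num)/(leading den) = 1/1 = 1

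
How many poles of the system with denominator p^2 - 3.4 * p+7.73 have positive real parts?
Poles: 1.7 + 2.2j, 1.7 - 2.2j. RHP poles (Re>0): 2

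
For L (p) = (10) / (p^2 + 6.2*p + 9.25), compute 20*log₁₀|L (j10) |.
Substitute p = j*10: L(j10) = -0.0751269 - 0.0513264j.
|L(j10)| = sqrt(Re² + Im²) = 0.09099.
20*log₁₀(0.09099) = -20.82 dB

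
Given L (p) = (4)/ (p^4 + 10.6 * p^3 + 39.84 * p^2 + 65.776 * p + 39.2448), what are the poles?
Set denominator = 0: p^4 + 10.6*p^3 + 39.84*p^2 + 65.776*p + 39.2448 = (p + 4.8)(p + 1.4)(p^2 + 4.4*p + 5.84) = 0 → Poles: -1.4, -2.2 + 1j, -2.2 - 1j, -4.8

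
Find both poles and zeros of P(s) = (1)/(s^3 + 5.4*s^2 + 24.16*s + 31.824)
Set denominator = 0: s^3 + 5.4*s^2 + 24.16*s + 31.824 = (s + 1.8)(s^2 + 3.6*s + 17.68) = 0 → Poles: -1.8, -1.8 + 3.8j, -1.8 - 3.8j
Numerator is a nonzero constant (1) → Zeros: none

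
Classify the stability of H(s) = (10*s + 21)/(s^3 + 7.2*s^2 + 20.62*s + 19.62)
Denominator: s^3 + 7.2*s^2 + 20.62*s + 19.62 = (s + 1.8)(s^2 + 5.4*s + 10.9). Poles: -1.8, -2.7 + 1.9j, -2.7 - 1.9j. Stable (all poles in LHP)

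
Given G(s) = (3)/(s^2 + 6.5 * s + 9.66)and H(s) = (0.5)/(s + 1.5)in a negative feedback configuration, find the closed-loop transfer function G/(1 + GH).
Closed-loop T = G/(1+GH).
Numerator: G_num * H_den = 3*s + 4.5.
Denominator: G_den * H_den + G_num * H_num = (s^3 + 8*s^2 + 19.41*s + 14.49) + (1.5) = s^3 + 8*s^2 + 19.41*s + 15.99.
T(s) = (3*s + 4.5)/(s^3 + 8*s^2 + 19.41*s + 15.99)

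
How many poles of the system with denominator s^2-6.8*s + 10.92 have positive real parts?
s^2 - 6.8*s + 10.92 = (s - 4.2)(s - 2.6). Poles: 2.6, 4.2. RHP poles (Re>0): 2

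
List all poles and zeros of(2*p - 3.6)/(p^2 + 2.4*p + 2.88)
Set denominator = 0: p^2 + 2.4*p + 2.88 = 0 → Poles: -1.2 + 1.2j, -1.2 - 1.2j
Set numerator = 0: 2*p - 3.6 = 0 → Zeros: 1.8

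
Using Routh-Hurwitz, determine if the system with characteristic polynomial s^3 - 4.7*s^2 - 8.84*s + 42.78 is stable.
Routh array:
s^3: [1, -8.84]; s^2: [-4.7, 42.78]; s^1: [0.262128]; s^0: [42.78]
First column: [1, -4.7, 0.262128, 42.78]. Sign changes = 2.
No, unstable (2 RHP root(s))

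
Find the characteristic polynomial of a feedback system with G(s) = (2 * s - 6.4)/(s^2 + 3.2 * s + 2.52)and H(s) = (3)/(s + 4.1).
Characteristic poly = G_den * H_den + G_num * H_num = (s^3 + 7.3*s^2 + 15.64*s + 10.332) + (6*s - 19.2) = s^3 + 7.3*s^2 + 21.64*s - 8.868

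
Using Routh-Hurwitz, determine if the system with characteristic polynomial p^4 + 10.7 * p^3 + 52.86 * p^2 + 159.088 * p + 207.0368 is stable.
Routh array:
p^4: [1, 52.86, 207.0368]; p^3: [10.7, 159.088]; p^2: [37.992, 207.0368]; p^1: [100.778]; p^0: [207.0368]
First column: [1, 10.7, 37.992, 100.778, 207.0368]. Sign changes = 0.
Yes, stable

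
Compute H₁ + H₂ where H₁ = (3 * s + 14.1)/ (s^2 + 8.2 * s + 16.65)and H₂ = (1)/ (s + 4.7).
Parallel: H = H₁ + H₂ = (n₁·d₂ + n₂·d₁)/(d₁·d₂).
n₁·d₂ = 3*s^2 + 28.2*s + 66.27. n₂·d₁ = s^2 + 8.2*s + 16.65. Sum = 4*s^2 + 36.4*s + 82.92. d₁·d₂ = s^3 + 12.9*s^2 + 55.19*s + 78.255.
H(s) = (4*s^2 + 36.4*s + 82.92)/(s^3 + 12.9*s^2 + 55.19*s + 78.255)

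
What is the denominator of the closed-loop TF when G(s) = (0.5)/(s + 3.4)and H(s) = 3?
Characteristic poly = G_den * H_den + G_num * H_num = (s + 3.4) + (1.5) = s + 4.9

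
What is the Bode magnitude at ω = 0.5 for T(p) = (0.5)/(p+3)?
Substitute p = j*0.5: T(j0.5) = 0.162162 - 0.027027j.
|T(j0.5)| = sqrt(Re² + Im²) = 0.1644.
20*log₁₀(0.1644) = -15.68 dB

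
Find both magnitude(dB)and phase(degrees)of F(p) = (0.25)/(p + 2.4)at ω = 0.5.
Substitute p = j*0.5: F(j0.5) = 0.0998336 - 0.0207987j.
|F| = 20*log₁₀(sqrt(Re²+Im²)) = -19.83 dB.
∠F = atan2(Im, Re) = -11.77°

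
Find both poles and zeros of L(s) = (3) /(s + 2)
Set denominator = 0: s + 2 = 0 → Poles: -2
Numerator is a nonzero constant (3) → Zeros: none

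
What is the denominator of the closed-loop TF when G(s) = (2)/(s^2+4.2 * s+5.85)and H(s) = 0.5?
Characteristic poly = G_den * H_den + G_num * H_num = (s^2 + 4.2*s + 5.85) + (1) = s^2 + 4.2*s + 6.85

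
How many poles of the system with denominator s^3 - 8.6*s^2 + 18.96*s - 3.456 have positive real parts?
s^3 - 8.6*s^2 + 18.96*s - 3.456 = (s - 0.2)(s - 4.8)(s - 3.6). Poles: 0.2, 3.6, 4.8. RHP poles (Re>0): 3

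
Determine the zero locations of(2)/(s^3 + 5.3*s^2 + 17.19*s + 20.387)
Numerator is a nonzero constant (2) → Zeros: none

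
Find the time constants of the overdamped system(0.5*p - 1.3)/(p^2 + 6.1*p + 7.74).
Overdamped: real poles at -4.3, -1.8. τ = -1/pole → τ₁ = 0.2326, τ₂ = 0.5556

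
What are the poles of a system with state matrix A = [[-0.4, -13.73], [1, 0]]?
Eigenvalues solve det(λI - A) = 0.
Characteristic polynomial: λ^2 + 0.4*λ + 13.73 = 0.
Roots: -0.2 + 3.7j, -0.2 - 3.7j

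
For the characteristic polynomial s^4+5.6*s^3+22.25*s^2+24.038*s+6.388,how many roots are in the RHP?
s^4 + 5.6*s^3 + 22.25*s^2 + 24.038*s + 6.388 = (s + 1)(s + 0.4)(s^2 + 4.2*s + 15.97). Poles: -0.4, -1, -2.1 + 3.4j, -2.1 - 3.4j. RHP poles (Re>0): 0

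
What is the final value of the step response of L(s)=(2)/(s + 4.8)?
FVT: lim_{t→∞} y(t) = lim_{s→0} s*Y(s) where Y(s) = L(s)/s.
= lim_{s→0} L(s) = L(0) = num(0)/den(0) = 2/4.8 = 0.4167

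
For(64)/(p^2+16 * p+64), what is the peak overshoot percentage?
Standard form: ωn²/(p²+2ζωn·p+ωn²) → ωn = 8, ζ = 1.
ζ ≥ 1, so the response is non-oscillatory: peak overshoot = 0%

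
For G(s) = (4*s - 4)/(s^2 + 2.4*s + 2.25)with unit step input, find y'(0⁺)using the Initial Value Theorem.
IVT: y'(0⁺) = lim_{s→∞} s²·Y(s) = lim_{s→∞} s·G(s).
deg(num) = 1, deg(den) = 2, relative degree = 1, so s·G(s) → (leading num)/(leading den) = 4/1 = 4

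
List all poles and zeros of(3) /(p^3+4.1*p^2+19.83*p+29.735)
Set denominator = 0: p^3 + 4.1*p^2 + 19.83*p + 29.735 = (p + 1.9)(p^2 + 2.2*p + 15.65) = 0 → Poles: -1.1 + 3.8j, -1.1 - 3.8j, -1.9
Numerator is a nonzero constant (3) → Zeros: none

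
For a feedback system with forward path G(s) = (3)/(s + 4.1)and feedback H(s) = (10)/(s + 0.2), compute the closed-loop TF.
Closed-loop T = G/(1+GH).
Numerator: G_num * H_den = 3*s + 0.6.
Denominator: G_den * H_den + G_num * H_num = (s^2 + 4.3*s + 0.82) + (30) = s^2 + 4.3*s + 30.82.
T(s) = (3*s + 0.6)/(s^2 + 4.3*s + 30.82)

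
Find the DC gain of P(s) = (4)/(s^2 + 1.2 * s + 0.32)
DC gain = P(0) = num(0)/den(0) = 4/0.32 = 12.5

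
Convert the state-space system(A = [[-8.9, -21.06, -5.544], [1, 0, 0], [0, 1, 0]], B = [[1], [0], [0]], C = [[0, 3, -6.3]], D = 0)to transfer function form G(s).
G(s) = C(sI - A)⁻¹B + D.
Characteristic polynomial det(sI - A) = s^3 + 8.9*s^2 + 21.06*s + 5.544.
Numerator from C·adj(sI-A)·B + D·det(sI-A) = 3*s - 6.3.
G(s) = (3*s - 6.3)/(s^3 + 8.9*s^2 + 21.06*s + 5.544)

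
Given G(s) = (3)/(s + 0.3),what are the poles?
Set denominator = 0: s + 0.3 = 0 → Poles: -0.3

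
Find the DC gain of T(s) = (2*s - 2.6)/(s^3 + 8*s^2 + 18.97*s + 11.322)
DC gain = T(0) = num(0)/den(0) = -2.6/11.322 = -0.2296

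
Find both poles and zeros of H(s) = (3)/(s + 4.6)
Set denominator = 0: s + 4.6 = 0 → Poles: -4.6
Numerator is a nonzero constant (3) → Zeros: none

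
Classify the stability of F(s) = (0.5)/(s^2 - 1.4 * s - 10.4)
Denominator: s^2 - 1.4*s - 10.4 = (s - 4)(s + 2.6). Poles: -2.6, 4. Unstable (1 pole(s) in RHP)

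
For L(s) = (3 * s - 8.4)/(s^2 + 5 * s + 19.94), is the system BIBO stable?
Denominator: s^2 + 5*s + 19.94. Poles: -2.5 + 3.7j, -2.5 - 3.7j. All Re(p)<0: Yes (stable)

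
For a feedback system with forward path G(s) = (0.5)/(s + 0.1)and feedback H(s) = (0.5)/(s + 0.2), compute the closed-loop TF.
Closed-loop T = G/(1+GH).
Numerator: G_num * H_den = 0.5*s + 0.1.
Denominator: G_den * H_den + G_num * H_num = (s^2 + 0.3*s + 0.02) + (0.25) = s^2 + 0.3*s + 0.27.
T(s) = (0.5*s + 0.1)/(s^2 + 0.3*s + 0.27)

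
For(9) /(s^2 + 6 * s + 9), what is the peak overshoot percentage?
Standard form: ωn²/(s²+2ζωn·s+ωn²) → ωn = 3, ζ = 1.
ζ ≥ 1, so the response is non-oscillatory: peak overshoot = 0%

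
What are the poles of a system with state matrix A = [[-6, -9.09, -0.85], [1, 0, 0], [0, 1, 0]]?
Eigenvalues solve det(λI - A) = 0.
Characteristic polynomial: λ^3 + 6*λ^2 + 9.09*λ + 0.85 = 0.
Factor: (λ + 0.1)(λ + 3.4)(λ + 2.5) = 0.
Roots: -0.1, -2.5, -3.4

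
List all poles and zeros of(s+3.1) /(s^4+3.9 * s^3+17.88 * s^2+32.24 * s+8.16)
Set denominator = 0: s^4 + 3.9*s^3 + 17.88*s^2 + 32.24*s + 8.16 = (s + 2)(s + 0.3)(s^2 + 1.6*s + 13.6) = 0 → Poles: -0.3, -0.8 + 3.6j, -0.8 - 3.6j, -2
Set numerator = 0: s + 3.1 = 0 → Zeros: -3.1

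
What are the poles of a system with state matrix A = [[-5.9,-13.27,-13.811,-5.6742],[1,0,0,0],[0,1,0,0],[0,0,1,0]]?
Eigenvalues solve det(λI - A) = 0.
Characteristic polynomial: λ^4 + 5.9*λ^3 + 13.27*λ^2 + 13.811*λ + 5.6742 = 0.
Factor: (λ + 1.4)(λ + 2.1)(λ^2 + 2.4*λ + 1.93) = 0.
Roots: -1.2 + 0.7j, -1.2 - 0.7j, -1.4, -2.1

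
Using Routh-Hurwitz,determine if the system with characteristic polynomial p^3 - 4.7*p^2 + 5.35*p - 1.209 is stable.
Routh array:
p^3: [1, 5.35]; p^2: [-4.7, -1.209]; p^1: [5.09277]; p^0: [-1.209]
First column: [1, -4.7, 5.09277, -1.209]. Sign changes = 3.
No, unstable (3 RHP root(s))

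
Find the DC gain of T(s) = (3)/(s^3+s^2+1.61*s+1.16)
DC gain = T(0) = num(0)/den(0) = 3/1.16 = 2.586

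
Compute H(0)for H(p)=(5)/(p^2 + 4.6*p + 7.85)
DC gain = H(0) = num(0)/den(0) = 5/7.85 = 0.6369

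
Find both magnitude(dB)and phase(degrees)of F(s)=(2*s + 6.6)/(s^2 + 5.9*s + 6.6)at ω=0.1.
Substitute s = j*0.1: F(j0.1) = 0.996249 - 0.0588448j.
|F| = 20*log₁₀(sqrt(Re²+Im²)) = -0.02 dB.
∠F = atan2(Im, Re) = -3.38°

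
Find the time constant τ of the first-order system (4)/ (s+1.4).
First-order system: τ = -1/pole. Pole = -1.4. τ = -1/(-1.4) = 0.7143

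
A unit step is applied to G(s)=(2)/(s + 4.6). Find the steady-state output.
FVT: lim_{t→∞} y(t) = lim_{s→0} s*Y(s) where Y(s) = G(s)/s.
= lim_{s→0} G(s) = G(0) = num(0)/den(0) = 2/4.6 = 0.4348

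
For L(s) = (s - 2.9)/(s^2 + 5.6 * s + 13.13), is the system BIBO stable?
Denominator: s^2 + 5.6*s + 13.13. Poles: -2.8 + 2.3j, -2.8 - 2.3j. All Re(p)<0: Yes (stable)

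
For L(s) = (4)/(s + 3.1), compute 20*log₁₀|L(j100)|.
Substitute s = j*100: L(j100) = 0.00123881 - 0.0399616j.
|L(j100)| = sqrt(Re² + Im²) = 0.03998.
20*log₁₀(0.03998) = -27.96 dB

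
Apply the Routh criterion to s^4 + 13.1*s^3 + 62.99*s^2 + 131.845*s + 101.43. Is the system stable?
Routh array:
s^4: [1, 62.99, 101.43]; s^3: [13.1, 131.845]; s^2: [52.9255, 101.43]; s^1: [106.739]; s^0: [101.43]
First column: [1, 13.1, 52.9255, 106.739, 101.43]. Sign changes = 0.
Yes, stable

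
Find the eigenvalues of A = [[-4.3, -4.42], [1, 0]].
Eigenvalues solve det(λI - A) = 0.
Characteristic polynomial: λ^2 + 4.3*λ + 4.42 = 0.
Factor: (λ + 1.7)(λ + 2.6) = 0.
Roots: -1.7, -2.6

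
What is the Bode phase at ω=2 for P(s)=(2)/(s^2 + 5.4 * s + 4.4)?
Substitute s = j*2: P(j2) = 0.00684932 - 0.184932j.
∠P(j2) = atan2(Im, Re) = atan2(-0.184932, 0.00684932) = -87.88°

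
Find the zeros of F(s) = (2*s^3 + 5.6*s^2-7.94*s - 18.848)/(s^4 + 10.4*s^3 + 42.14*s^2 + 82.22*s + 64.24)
Set numerator = 0: 2*s^3 + 5.6*s^2 - 7.94*s - 18.848 = 2*(s + 3.1)(s - 1.9)(s + 1.6) = 0 → Zeros: -1.6, -3.1, 1.9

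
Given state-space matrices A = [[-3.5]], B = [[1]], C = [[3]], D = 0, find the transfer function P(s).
P(s) = C(sI - A)⁻¹B + D.
Characteristic polynomial det(sI - A) = s + 3.5.
Numerator from C·adj(sI-A)·B + D·det(sI-A) = 3.
P(s) = (3)/(s + 3.5)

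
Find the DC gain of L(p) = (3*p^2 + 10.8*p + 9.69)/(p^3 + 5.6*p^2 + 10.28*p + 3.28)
DC gain = L(0) = num(0)/den(0) = 9.69/3.28 = 2.954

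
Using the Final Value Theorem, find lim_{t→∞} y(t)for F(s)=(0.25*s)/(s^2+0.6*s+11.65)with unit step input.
FVT: lim_{t→∞} y(t) = lim_{s→0} s*Y(s) where Y(s) = F(s)/s.
= lim_{s→0} F(s) = F(0) = num(0)/den(0) = 0/11.65 = 0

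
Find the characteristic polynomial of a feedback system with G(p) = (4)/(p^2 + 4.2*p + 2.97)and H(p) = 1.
Characteristic poly = G_den * H_den + G_num * H_num = (p^2 + 4.2*p + 2.97) + (4) = p^2 + 4.2*p + 6.97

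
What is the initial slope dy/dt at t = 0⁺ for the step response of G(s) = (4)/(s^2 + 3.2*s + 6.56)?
IVT: y'(0⁺) = lim_{s→∞} s²·Y(s) = lim_{s→∞} s·G(s).
deg(num) = 0, deg(den) = 2, relative degree = 2 ≥ 2, so s·G(s) → 0. Initial slope = 0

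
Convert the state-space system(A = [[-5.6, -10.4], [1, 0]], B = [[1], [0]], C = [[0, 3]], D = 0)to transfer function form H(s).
H(s) = C(sI - A)⁻¹B + D.
Characteristic polynomial det(sI - A) = s^2 + 5.6*s + 10.4.
Numerator from C·adj(sI-A)·B + D·det(sI-A) = 3.
H(s) = (3)/(s^2 + 5.6*s + 10.4)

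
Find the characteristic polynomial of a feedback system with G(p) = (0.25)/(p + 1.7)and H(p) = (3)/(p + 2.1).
Characteristic poly = G_den * H_den + G_num * H_num = (p^2 + 3.8*p + 3.57) + (0.75) = p^2 + 3.8*p + 4.32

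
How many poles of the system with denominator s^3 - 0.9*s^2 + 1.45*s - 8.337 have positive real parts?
s^3 - 0.9*s^2 + 1.45*s - 8.337 = (s - 2.1)(s^2 + 1.2*s + 3.97). Poles: -0.6 + 1.9j, -0.6 - 1.9j, 2.1. RHP poles (Re>0): 1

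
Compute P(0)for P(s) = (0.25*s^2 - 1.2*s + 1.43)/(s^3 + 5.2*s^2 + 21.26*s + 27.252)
DC gain = P(0) = num(0)/den(0) = 1.43/27.252 = 0.05247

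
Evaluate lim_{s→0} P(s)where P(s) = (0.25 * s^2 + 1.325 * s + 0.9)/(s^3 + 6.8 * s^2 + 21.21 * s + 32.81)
DC gain = P(0) = num(0)/den(0) = 0.9/32.81 = 0.02743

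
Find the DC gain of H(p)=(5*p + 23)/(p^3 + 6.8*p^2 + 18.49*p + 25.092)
DC gain = H(0) = num(0)/den(0) = 23/25.092 = 0.9166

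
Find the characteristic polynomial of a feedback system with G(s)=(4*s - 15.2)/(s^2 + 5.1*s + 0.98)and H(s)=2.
Characteristic poly = G_den * H_den + G_num * H_num = (s^2 + 5.1*s + 0.98) + (8*s - 30.4) = s^2 + 13.1*s - 29.42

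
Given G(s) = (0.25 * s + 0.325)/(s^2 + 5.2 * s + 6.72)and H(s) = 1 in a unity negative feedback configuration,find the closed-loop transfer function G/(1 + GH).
Closed-loop T = G/(1+GH).
Numerator: G_num * H_den = 0.25*s + 0.325.
Denominator: G_den * H_den + G_num * H_num = (s^2 + 5.2*s + 6.72) + (0.25*s + 0.325) = s^2 + 5.45*s + 7.045.
T(s) = (0.25*s + 0.325)/(s^2 + 5.45*s + 7.045)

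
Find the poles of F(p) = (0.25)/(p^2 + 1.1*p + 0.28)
Set denominator = 0: p^2 + 1.1*p + 0.28 = (p + 0.4)(p + 0.7) = 0 → Poles: -0.4, -0.7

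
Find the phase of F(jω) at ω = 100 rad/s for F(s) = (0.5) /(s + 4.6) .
Substitute s = j*100: F(j100) = 0.000229514 - 0.00498944j.
∠F(j100) = atan2(Im, Re) = atan2(-0.00498944, 0.000229514) = -87.37°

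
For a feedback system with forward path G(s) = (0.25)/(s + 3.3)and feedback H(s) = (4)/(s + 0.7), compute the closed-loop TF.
Closed-loop T = G/(1+GH).
Numerator: G_num * H_den = 0.25*s + 0.175.
Denominator: G_den * H_den + G_num * H_num = (s^2 + 4*s + 2.31) + (1) = s^2 + 4*s + 3.31.
T(s) = (0.25*s + 0.175)/(s^2 + 4*s + 3.31)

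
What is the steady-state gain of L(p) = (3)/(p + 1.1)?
DC gain = L(0) = num(0)/den(0) = 3/1.1 = 2.727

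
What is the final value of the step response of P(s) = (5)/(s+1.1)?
FVT: lim_{t→∞} y(t) = lim_{s→0} s*Y(s) where Y(s) = P(s)/s.
= lim_{s→0} P(s) = P(0) = num(0)/den(0) = 5/1.1 = 4.545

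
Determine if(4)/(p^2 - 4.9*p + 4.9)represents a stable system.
Denominator: p^2 - 4.9*p + 4.9 = (p - 3.5)(p - 1.4). Poles: 1.4, 3.5. All Re(p)<0: No (unstable)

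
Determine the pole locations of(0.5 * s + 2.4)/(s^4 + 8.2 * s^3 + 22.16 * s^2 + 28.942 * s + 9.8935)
Set denominator = 0: s^4 + 8.2*s^3 + 22.16*s^2 + 28.942*s + 9.8935 = (s + 0.5)(s + 4.7)(s^2 + 3*s + 4.21) = 0 → Poles: -0.5, -1.5 + 1.4j, -1.5 - 1.4j, -4.7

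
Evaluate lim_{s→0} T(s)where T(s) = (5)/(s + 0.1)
DC gain = T(0) = num(0)/den(0) = 5/0.1 = 50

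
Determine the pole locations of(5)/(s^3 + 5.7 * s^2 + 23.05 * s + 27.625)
Set denominator = 0: s^3 + 5.7*s^2 + 23.05*s + 27.625 = (s + 1.7)(s^2 + 4*s + 16.25) = 0 → Poles: -1.7, -2 + 3.5j, -2 - 3.5j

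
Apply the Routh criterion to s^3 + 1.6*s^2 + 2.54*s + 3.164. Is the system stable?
Routh array:
s^3: [1, 2.54]; s^2: [1.6, 3.164]; s^1: [0.5625]; s^0: [3.164]
First column: [1, 1.6, 0.5625, 3.164]. Sign changes = 0.
Yes, stable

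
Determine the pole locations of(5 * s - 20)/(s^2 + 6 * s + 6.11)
Set denominator = 0: s^2 + 6*s + 6.11 = (s + 4.7)(s + 1.3) = 0 → Poles: -1.3, -4.7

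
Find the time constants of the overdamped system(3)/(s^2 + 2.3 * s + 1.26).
Overdamped: real poles at -0.9, -1.4. τ = -1/pole → τ₁ = 1.111, τ₂ = 0.7143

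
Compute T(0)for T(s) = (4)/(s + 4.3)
DC gain = T(0) = num(0)/den(0) = 4/4.3 = 0.9302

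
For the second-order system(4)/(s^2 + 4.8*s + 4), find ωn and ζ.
Standard form: ωn²/(s²+2ζωn·s+ωn²).
const=4=ωn² → ωn=2, s coeff=4.8=2ζωn → ζ=1.2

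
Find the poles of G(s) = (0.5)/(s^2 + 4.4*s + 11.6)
Set denominator = 0: s^2 + 4.4*s + 11.6 = 0 → Poles: -2.2 + 2.6j, -2.2 - 2.6j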